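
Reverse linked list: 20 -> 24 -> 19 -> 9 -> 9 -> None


Step 1: curr=20, set curr.next=prev(None) | reversed so far: 20
Step 2: curr=24, set curr.next=prev(20) | reversed so far: 24 -> 20
Step 3: curr=19, set curr.next=prev(24) | reversed so far: 19 -> 24 -> 20
Step 4: curr=9, set curr.next=prev(19) | reversed so far: 9 -> 19 -> 24 -> 20
Step 5: curr=9, set curr.next=prev(9) | reversed so far: 9 -> 9 -> 19 -> 24 -> 20

9 -> 9 -> 19 -> 24 -> 20 -> None


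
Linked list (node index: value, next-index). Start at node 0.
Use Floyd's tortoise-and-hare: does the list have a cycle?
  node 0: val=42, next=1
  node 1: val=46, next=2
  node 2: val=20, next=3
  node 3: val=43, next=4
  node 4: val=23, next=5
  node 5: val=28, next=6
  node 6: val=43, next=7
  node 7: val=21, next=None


Floyd's tortoise (slow, +1) and hare (fast, +2):
  init: slow=0, fast=0
  step 1: slow=1, fast=2
  step 2: slow=2, fast=4
  step 3: slow=3, fast=6
  step 4: fast 6->7->None, no cycle

Cycle: no


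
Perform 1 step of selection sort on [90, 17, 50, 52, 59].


Initial: [90, 17, 50, 52, 59]
Step 1: min=17 at 1
  Swap: [17, 90, 50, 52, 59]

After 1 step: [17, 90, 50, 52, 59]


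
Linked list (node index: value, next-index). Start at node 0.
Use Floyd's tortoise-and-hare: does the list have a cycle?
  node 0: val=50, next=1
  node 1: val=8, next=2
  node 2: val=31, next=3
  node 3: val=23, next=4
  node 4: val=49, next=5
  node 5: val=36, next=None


Floyd's tortoise (slow, +1) and hare (fast, +2):
  init: slow=0, fast=0
  step 1: slow=1, fast=2
  step 2: slow=2, fast=4
  step 3: fast 4->5->None, no cycle

Cycle: no


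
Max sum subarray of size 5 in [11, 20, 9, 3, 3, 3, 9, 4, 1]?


[0:5]: 46
[1:6]: 38
[2:7]: 27
[3:8]: 22
[4:9]: 20

Max: 46 at [0:5]


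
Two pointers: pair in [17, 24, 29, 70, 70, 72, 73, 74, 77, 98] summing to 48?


lo=0(17)+hi=9(98)=115
lo=0(17)+hi=8(77)=94
lo=0(17)+hi=7(74)=91
lo=0(17)+hi=6(73)=90
lo=0(17)+hi=5(72)=89
lo=0(17)+hi=4(70)=87
lo=0(17)+hi=3(70)=87
lo=0(17)+hi=2(29)=46
lo=1(24)+hi=2(29)=53

No pair found


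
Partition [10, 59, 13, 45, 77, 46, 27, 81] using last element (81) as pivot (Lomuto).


Pivot: 81
  10 <= 81: advance i (no swap)
  59 <= 81: advance i (no swap)
  13 <= 81: advance i (no swap)
  45 <= 81: advance i (no swap)
  77 <= 81: advance i (no swap)
  46 <= 81: advance i (no swap)
  27 <= 81: advance i (no swap)
Place pivot at 7: [10, 59, 13, 45, 77, 46, 27, 81]

Partitioned: [10, 59, 13, 45, 77, 46, 27, 81]


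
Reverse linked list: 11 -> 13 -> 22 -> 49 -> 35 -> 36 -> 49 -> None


Step 1: curr=11, set curr.next=prev(None) | reversed so far: 11
Step 2: curr=13, set curr.next=prev(11) | reversed so far: 13 -> 11
Step 3: curr=22, set curr.next=prev(13) | reversed so far: 22 -> 13 -> 11
Step 4: curr=49, set curr.next=prev(22) | reversed so far: 49 -> 22 -> 13 -> 11
Step 5: curr=35, set curr.next=prev(49) | reversed so far: 35 -> 49 -> 22 -> 13 -> 11
Step 6: curr=36, set curr.next=prev(35) | reversed so far: 36 -> 35 -> 49 -> 22 -> 13 -> 11
Step 7: curr=49, set curr.next=prev(36) | reversed so far: 49 -> 36 -> 35 -> 49 -> 22 -> 13 -> 11

49 -> 36 -> 35 -> 49 -> 22 -> 13 -> 11 -> None


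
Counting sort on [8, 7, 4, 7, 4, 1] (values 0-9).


Input: [8, 7, 4, 7, 4, 1]
Counts: [0, 1, 0, 0, 2, 0, 0, 2, 1, 0]

Sorted: [1, 4, 4, 7, 7, 8]


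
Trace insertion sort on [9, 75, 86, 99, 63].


Initial: [9, 75, 86, 99, 63]
Insert 75: [9, 75, 86, 99, 63]
Insert 86: [9, 75, 86, 99, 63]
Insert 99: [9, 75, 86, 99, 63]
Insert 63: [9, 63, 75, 86, 99]

Sorted: [9, 63, 75, 86, 99]


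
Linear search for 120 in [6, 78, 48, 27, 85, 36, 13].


i=0: 6!=120
i=1: 78!=120
i=2: 48!=120
i=3: 27!=120
i=4: 85!=120
i=5: 36!=120
i=6: 13!=120

Not found, 7 comps


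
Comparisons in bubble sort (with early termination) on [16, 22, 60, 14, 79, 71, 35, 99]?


Algorithm: bubble sort (with early termination)
Input: [16, 22, 60, 14, 79, 71, 35, 99]
Sorted: [14, 16, 22, 35, 60, 71, 79, 99]

22


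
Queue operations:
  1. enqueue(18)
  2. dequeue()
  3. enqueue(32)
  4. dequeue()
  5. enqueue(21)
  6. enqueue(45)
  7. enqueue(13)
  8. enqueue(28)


enqueue(18) -> [18]
dequeue()->18, []
enqueue(32) -> [32]
dequeue()->32, []
enqueue(21) -> [21]
enqueue(45) -> [21, 45]
enqueue(13) -> [21, 45, 13]
enqueue(28) -> [21, 45, 13, 28]

Final queue: [21, 45, 13, 28]


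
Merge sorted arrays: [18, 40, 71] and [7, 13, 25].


Take 7 from B
Take 13 from B
Take 18 from A
Take 25 from B

Merged: [7, 13, 18, 25, 40, 71]


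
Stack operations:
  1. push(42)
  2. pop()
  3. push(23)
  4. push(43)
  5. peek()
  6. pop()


push(42) -> [42]
pop()->42, []
push(23) -> [23]
push(43) -> [23, 43]
peek()->43
pop()->43, [23]

Final stack: [23]


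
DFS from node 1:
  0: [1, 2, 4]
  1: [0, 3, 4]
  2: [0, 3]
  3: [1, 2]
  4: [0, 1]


Visit 1, push [4, 3, 0]
Visit 0, push [4, 2]
Visit 2, push [3]
Visit 3, push []
Visit 4, push []

DFS order: [1, 0, 2, 3, 4]


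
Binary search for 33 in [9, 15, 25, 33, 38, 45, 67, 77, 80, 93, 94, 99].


Step 1: lo=0, hi=11, mid=5, val=45
Step 2: lo=0, hi=4, mid=2, val=25
Step 3: lo=3, hi=4, mid=3, val=33

Found at index 3


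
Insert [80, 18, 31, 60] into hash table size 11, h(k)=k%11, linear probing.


Insert 80: h=3 -> slot 3
Insert 18: h=7 -> slot 7
Insert 31: h=9 -> slot 9
Insert 60: h=5 -> slot 5

Table: [None, None, None, 80, None, 60, None, 18, None, 31, None]


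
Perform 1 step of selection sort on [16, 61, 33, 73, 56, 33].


Initial: [16, 61, 33, 73, 56, 33]
Step 1: min=16 at 0
  Swap: [16, 61, 33, 73, 56, 33]

After 1 step: [16, 61, 33, 73, 56, 33]


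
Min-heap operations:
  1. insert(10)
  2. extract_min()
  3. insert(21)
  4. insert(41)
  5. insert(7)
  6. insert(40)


insert(10) -> [10]
extract_min()->10, []
insert(21) -> [21]
insert(41) -> [21, 41]
insert(7) -> [7, 41, 21]
insert(40) -> [7, 40, 21, 41]

Final heap: [7, 40, 21, 41]


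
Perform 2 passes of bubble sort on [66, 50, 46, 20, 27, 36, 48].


Initial: [66, 50, 46, 20, 27, 36, 48]
Pass 1: [50, 46, 20, 27, 36, 48, 66] (6 swaps)
Pass 2: [46, 20, 27, 36, 48, 50, 66] (5 swaps)

After 2 passes: [46, 20, 27, 36, 48, 50, 66]


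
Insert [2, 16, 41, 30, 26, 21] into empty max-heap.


Insert 2: [2]
Insert 16: [16, 2]
Insert 41: [41, 2, 16]
Insert 30: [41, 30, 16, 2]
Insert 26: [41, 30, 16, 2, 26]
Insert 21: [41, 30, 21, 2, 26, 16]

Final heap: [41, 30, 21, 2, 26, 16]


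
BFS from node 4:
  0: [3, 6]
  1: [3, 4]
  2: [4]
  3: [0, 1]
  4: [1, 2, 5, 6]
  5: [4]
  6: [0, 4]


Visit 4, enqueue [1, 2, 5, 6]
Visit 1, enqueue [3]
Visit 2, enqueue []
Visit 5, enqueue []
Visit 6, enqueue [0]
Visit 3, enqueue []
Visit 0, enqueue []

BFS order: [4, 1, 2, 5, 6, 3, 0]


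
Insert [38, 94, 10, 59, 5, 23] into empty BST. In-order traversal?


Insert 38: root
Insert 94: R from 38
Insert 10: L from 38
Insert 59: R from 38 -> L from 94
Insert 5: L from 38 -> L from 10
Insert 23: L from 38 -> R from 10

In-order: [5, 10, 23, 38, 59, 94]


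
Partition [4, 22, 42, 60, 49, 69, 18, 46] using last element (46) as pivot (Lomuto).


Pivot: 46
  4 <= 46: advance i (no swap)
  22 <= 46: advance i (no swap)
  42 <= 46: advance i (no swap)
  18 <= 46: swap -> [4, 22, 42, 18, 49, 69, 60, 46]
Place pivot at 4: [4, 22, 42, 18, 46, 69, 60, 49]

Partitioned: [4, 22, 42, 18, 46, 69, 60, 49]


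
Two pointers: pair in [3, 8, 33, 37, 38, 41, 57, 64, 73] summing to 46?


lo=0(3)+hi=8(73)=76
lo=0(3)+hi=7(64)=67
lo=0(3)+hi=6(57)=60
lo=0(3)+hi=5(41)=44
lo=1(8)+hi=5(41)=49
lo=1(8)+hi=4(38)=46

Yes: 8+38=46


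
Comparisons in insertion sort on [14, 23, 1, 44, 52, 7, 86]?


Algorithm: insertion sort
Input: [14, 23, 1, 44, 52, 7, 86]
Sorted: [1, 7, 14, 23, 44, 52, 86]

11


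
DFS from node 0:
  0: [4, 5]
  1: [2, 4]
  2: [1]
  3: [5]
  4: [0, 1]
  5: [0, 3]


Visit 0, push [5, 4]
Visit 4, push [1]
Visit 1, push [2]
Visit 2, push []
Visit 5, push [3]
Visit 3, push []

DFS order: [0, 4, 1, 2, 5, 3]


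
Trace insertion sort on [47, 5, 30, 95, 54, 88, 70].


Initial: [47, 5, 30, 95, 54, 88, 70]
Insert 5: [5, 47, 30, 95, 54, 88, 70]
Insert 30: [5, 30, 47, 95, 54, 88, 70]
Insert 95: [5, 30, 47, 95, 54, 88, 70]
Insert 54: [5, 30, 47, 54, 95, 88, 70]
Insert 88: [5, 30, 47, 54, 88, 95, 70]
Insert 70: [5, 30, 47, 54, 70, 88, 95]

Sorted: [5, 30, 47, 54, 70, 88, 95]


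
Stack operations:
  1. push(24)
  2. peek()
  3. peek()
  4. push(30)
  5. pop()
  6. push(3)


push(24) -> [24]
peek()->24
peek()->24
push(30) -> [24, 30]
pop()->30, [24]
push(3) -> [24, 3]

Final stack: [24, 3]


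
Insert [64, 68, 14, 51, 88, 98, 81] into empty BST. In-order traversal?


Insert 64: root
Insert 68: R from 64
Insert 14: L from 64
Insert 51: L from 64 -> R from 14
Insert 88: R from 64 -> R from 68
Insert 98: R from 64 -> R from 68 -> R from 88
Insert 81: R from 64 -> R from 68 -> L from 88

In-order: [14, 51, 64, 68, 81, 88, 98]


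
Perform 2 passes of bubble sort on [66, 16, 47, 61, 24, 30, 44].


Initial: [66, 16, 47, 61, 24, 30, 44]
Pass 1: [16, 47, 61, 24, 30, 44, 66] (6 swaps)
Pass 2: [16, 47, 24, 30, 44, 61, 66] (3 swaps)

After 2 passes: [16, 47, 24, 30, 44, 61, 66]


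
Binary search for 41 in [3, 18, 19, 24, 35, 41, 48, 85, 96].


Step 1: lo=0, hi=8, mid=4, val=35
Step 2: lo=5, hi=8, mid=6, val=48
Step 3: lo=5, hi=5, mid=5, val=41

Found at index 5


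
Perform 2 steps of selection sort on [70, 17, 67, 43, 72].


Initial: [70, 17, 67, 43, 72]
Step 1: min=17 at 1
  Swap: [17, 70, 67, 43, 72]
Step 2: min=43 at 3
  Swap: [17, 43, 67, 70, 72]

After 2 steps: [17, 43, 67, 70, 72]


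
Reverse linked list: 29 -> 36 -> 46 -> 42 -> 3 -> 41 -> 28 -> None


Step 1: curr=29, set curr.next=prev(None) | reversed so far: 29
Step 2: curr=36, set curr.next=prev(29) | reversed so far: 36 -> 29
Step 3: curr=46, set curr.next=prev(36) | reversed so far: 46 -> 36 -> 29
Step 4: curr=42, set curr.next=prev(46) | reversed so far: 42 -> 46 -> 36 -> 29
Step 5: curr=3, set curr.next=prev(42) | reversed so far: 3 -> 42 -> 46 -> 36 -> 29
Step 6: curr=41, set curr.next=prev(3) | reversed so far: 41 -> 3 -> 42 -> 46 -> 36 -> 29
Step 7: curr=28, set curr.next=prev(41) | reversed so far: 28 -> 41 -> 3 -> 42 -> 46 -> 36 -> 29

28 -> 41 -> 3 -> 42 -> 46 -> 36 -> 29 -> None


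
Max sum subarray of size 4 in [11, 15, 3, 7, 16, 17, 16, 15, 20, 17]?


[0:4]: 36
[1:5]: 41
[2:6]: 43
[3:7]: 56
[4:8]: 64
[5:9]: 68
[6:10]: 68

Max: 68 at [5:9]


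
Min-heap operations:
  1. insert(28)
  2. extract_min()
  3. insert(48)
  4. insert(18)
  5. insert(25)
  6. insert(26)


insert(28) -> [28]
extract_min()->28, []
insert(48) -> [48]
insert(18) -> [18, 48]
insert(25) -> [18, 48, 25]
insert(26) -> [18, 26, 25, 48]

Final heap: [18, 26, 25, 48]


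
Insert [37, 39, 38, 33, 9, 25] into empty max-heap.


Insert 37: [37]
Insert 39: [39, 37]
Insert 38: [39, 37, 38]
Insert 33: [39, 37, 38, 33]
Insert 9: [39, 37, 38, 33, 9]
Insert 25: [39, 37, 38, 33, 9, 25]

Final heap: [39, 37, 38, 33, 9, 25]


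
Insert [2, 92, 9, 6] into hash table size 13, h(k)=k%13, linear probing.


Insert 2: h=2 -> slot 2
Insert 92: h=1 -> slot 1
Insert 9: h=9 -> slot 9
Insert 6: h=6 -> slot 6

Table: [None, 92, 2, None, None, None, 6, None, None, 9, None, None, None]


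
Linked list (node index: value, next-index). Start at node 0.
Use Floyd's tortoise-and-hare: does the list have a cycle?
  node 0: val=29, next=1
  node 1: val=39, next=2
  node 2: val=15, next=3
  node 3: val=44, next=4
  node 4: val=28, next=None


Floyd's tortoise (slow, +1) and hare (fast, +2):
  init: slow=0, fast=0
  step 1: slow=1, fast=2
  step 2: slow=2, fast=4
  step 3: fast -> None, no cycle

Cycle: no


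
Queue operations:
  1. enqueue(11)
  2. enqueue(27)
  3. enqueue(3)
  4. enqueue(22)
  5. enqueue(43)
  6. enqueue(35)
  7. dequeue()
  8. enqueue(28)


enqueue(11) -> [11]
enqueue(27) -> [11, 27]
enqueue(3) -> [11, 27, 3]
enqueue(22) -> [11, 27, 3, 22]
enqueue(43) -> [11, 27, 3, 22, 43]
enqueue(35) -> [11, 27, 3, 22, 43, 35]
dequeue()->11, [27, 3, 22, 43, 35]
enqueue(28) -> [27, 3, 22, 43, 35, 28]

Final queue: [27, 3, 22, 43, 35, 28]


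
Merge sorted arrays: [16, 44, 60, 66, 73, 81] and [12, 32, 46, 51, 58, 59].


Take 12 from B
Take 16 from A
Take 32 from B
Take 44 from A
Take 46 from B
Take 51 from B
Take 58 from B
Take 59 from B

Merged: [12, 16, 32, 44, 46, 51, 58, 59, 60, 66, 73, 81]


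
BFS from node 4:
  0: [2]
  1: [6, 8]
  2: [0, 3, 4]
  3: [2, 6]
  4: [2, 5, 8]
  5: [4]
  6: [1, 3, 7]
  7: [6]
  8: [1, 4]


Visit 4, enqueue [2, 5, 8]
Visit 2, enqueue [0, 3]
Visit 5, enqueue []
Visit 8, enqueue [1]
Visit 0, enqueue []
Visit 3, enqueue [6]
Visit 1, enqueue []
Visit 6, enqueue [7]
Visit 7, enqueue []

BFS order: [4, 2, 5, 8, 0, 3, 1, 6, 7]


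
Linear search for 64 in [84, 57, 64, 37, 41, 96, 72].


i=0: 84!=64
i=1: 57!=64
i=2: 64==64 found!

Found at 2, 3 comps


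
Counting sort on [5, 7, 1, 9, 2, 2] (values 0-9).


Input: [5, 7, 1, 9, 2, 2]
Counts: [0, 1, 2, 0, 0, 1, 0, 1, 0, 1]

Sorted: [1, 2, 2, 5, 7, 9]


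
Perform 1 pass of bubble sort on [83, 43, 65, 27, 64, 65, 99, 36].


Initial: [83, 43, 65, 27, 64, 65, 99, 36]
Pass 1: [43, 65, 27, 64, 65, 83, 36, 99] (6 swaps)

After 1 pass: [43, 65, 27, 64, 65, 83, 36, 99]


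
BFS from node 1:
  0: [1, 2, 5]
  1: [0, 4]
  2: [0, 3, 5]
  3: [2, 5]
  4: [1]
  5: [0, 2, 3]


Visit 1, enqueue [0, 4]
Visit 0, enqueue [2, 5]
Visit 4, enqueue []
Visit 2, enqueue [3]
Visit 5, enqueue []
Visit 3, enqueue []

BFS order: [1, 0, 4, 2, 5, 3]


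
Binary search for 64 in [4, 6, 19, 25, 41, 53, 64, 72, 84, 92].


Step 1: lo=0, hi=9, mid=4, val=41
Step 2: lo=5, hi=9, mid=7, val=72
Step 3: lo=5, hi=6, mid=5, val=53
Step 4: lo=6, hi=6, mid=6, val=64

Found at index 6


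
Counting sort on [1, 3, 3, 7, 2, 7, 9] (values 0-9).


Input: [1, 3, 3, 7, 2, 7, 9]
Counts: [0, 1, 1, 2, 0, 0, 0, 2, 0, 1]

Sorted: [1, 2, 3, 3, 7, 7, 9]


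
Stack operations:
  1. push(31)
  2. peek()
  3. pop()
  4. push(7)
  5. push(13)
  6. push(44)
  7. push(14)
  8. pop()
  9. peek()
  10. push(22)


push(31) -> [31]
peek()->31
pop()->31, []
push(7) -> [7]
push(13) -> [7, 13]
push(44) -> [7, 13, 44]
push(14) -> [7, 13, 44, 14]
pop()->14, [7, 13, 44]
peek()->44
push(22) -> [7, 13, 44, 22]

Final stack: [7, 13, 44, 22]


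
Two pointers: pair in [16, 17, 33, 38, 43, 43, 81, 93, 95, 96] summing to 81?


lo=0(16)+hi=9(96)=112
lo=0(16)+hi=8(95)=111
lo=0(16)+hi=7(93)=109
lo=0(16)+hi=6(81)=97
lo=0(16)+hi=5(43)=59
lo=1(17)+hi=5(43)=60
lo=2(33)+hi=5(43)=76
lo=3(38)+hi=5(43)=81

Yes: 38+43=81


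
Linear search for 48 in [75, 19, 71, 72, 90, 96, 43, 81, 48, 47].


i=0: 75!=48
i=1: 19!=48
i=2: 71!=48
i=3: 72!=48
i=4: 90!=48
i=5: 96!=48
i=6: 43!=48
i=7: 81!=48
i=8: 48==48 found!

Found at 8, 9 comps


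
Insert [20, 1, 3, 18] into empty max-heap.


Insert 20: [20]
Insert 1: [20, 1]
Insert 3: [20, 1, 3]
Insert 18: [20, 18, 3, 1]

Final heap: [20, 18, 3, 1]


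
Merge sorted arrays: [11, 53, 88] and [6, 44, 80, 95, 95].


Take 6 from B
Take 11 from A
Take 44 from B
Take 53 from A
Take 80 from B
Take 88 from A

Merged: [6, 11, 44, 53, 80, 88, 95, 95]


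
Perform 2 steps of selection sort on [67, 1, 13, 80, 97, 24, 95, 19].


Initial: [67, 1, 13, 80, 97, 24, 95, 19]
Step 1: min=1 at 1
  Swap: [1, 67, 13, 80, 97, 24, 95, 19]
Step 2: min=13 at 2
  Swap: [1, 13, 67, 80, 97, 24, 95, 19]

After 2 steps: [1, 13, 67, 80, 97, 24, 95, 19]


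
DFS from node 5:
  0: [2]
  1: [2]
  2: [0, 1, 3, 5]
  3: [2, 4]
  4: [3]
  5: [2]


Visit 5, push [2]
Visit 2, push [3, 1, 0]
Visit 0, push []
Visit 1, push []
Visit 3, push [4]
Visit 4, push []

DFS order: [5, 2, 0, 1, 3, 4]


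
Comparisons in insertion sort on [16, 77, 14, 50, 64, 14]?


Algorithm: insertion sort
Input: [16, 77, 14, 50, 64, 14]
Sorted: [14, 14, 16, 50, 64, 77]

12


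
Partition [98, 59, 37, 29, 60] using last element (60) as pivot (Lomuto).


Pivot: 60
  59 <= 60: swap -> [59, 98, 37, 29, 60]
  37 <= 60: swap -> [59, 37, 98, 29, 60]
  29 <= 60: swap -> [59, 37, 29, 98, 60]
Place pivot at 3: [59, 37, 29, 60, 98]

Partitioned: [59, 37, 29, 60, 98]


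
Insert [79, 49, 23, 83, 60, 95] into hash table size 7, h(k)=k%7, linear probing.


Insert 79: h=2 -> slot 2
Insert 49: h=0 -> slot 0
Insert 23: h=2, 1 probes -> slot 3
Insert 83: h=6 -> slot 6
Insert 60: h=4 -> slot 4
Insert 95: h=4, 1 probes -> slot 5

Table: [49, None, 79, 23, 60, 95, 83]


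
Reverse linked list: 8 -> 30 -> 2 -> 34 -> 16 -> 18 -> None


Step 1: curr=8, set curr.next=prev(None) | reversed so far: 8
Step 2: curr=30, set curr.next=prev(8) | reversed so far: 30 -> 8
Step 3: curr=2, set curr.next=prev(30) | reversed so far: 2 -> 30 -> 8
Step 4: curr=34, set curr.next=prev(2) | reversed so far: 34 -> 2 -> 30 -> 8
Step 5: curr=16, set curr.next=prev(34) | reversed so far: 16 -> 34 -> 2 -> 30 -> 8
Step 6: curr=18, set curr.next=prev(16) | reversed so far: 18 -> 16 -> 34 -> 2 -> 30 -> 8

18 -> 16 -> 34 -> 2 -> 30 -> 8 -> None


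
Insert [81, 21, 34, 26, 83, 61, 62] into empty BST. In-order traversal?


Insert 81: root
Insert 21: L from 81
Insert 34: L from 81 -> R from 21
Insert 26: L from 81 -> R from 21 -> L from 34
Insert 83: R from 81
Insert 61: L from 81 -> R from 21 -> R from 34
Insert 62: L from 81 -> R from 21 -> R from 34 -> R from 61

In-order: [21, 26, 34, 61, 62, 81, 83]


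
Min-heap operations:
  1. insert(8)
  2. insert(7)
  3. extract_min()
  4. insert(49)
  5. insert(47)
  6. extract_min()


insert(8) -> [8]
insert(7) -> [7, 8]
extract_min()->7, [8]
insert(49) -> [8, 49]
insert(47) -> [8, 49, 47]
extract_min()->8, [47, 49]

Final heap: [47, 49]


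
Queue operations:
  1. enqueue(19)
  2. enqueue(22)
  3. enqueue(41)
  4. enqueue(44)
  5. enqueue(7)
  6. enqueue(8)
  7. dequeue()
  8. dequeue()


enqueue(19) -> [19]
enqueue(22) -> [19, 22]
enqueue(41) -> [19, 22, 41]
enqueue(44) -> [19, 22, 41, 44]
enqueue(7) -> [19, 22, 41, 44, 7]
enqueue(8) -> [19, 22, 41, 44, 7, 8]
dequeue()->19, [22, 41, 44, 7, 8]
dequeue()->22, [41, 44, 7, 8]

Final queue: [41, 44, 7, 8]


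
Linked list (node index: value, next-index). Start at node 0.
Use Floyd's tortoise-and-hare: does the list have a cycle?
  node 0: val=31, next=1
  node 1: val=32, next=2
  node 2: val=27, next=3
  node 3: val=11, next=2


Floyd's tortoise (slow, +1) and hare (fast, +2):
  init: slow=0, fast=0
  step 1: slow=1, fast=2
  step 2: slow=2, fast=2
  slow == fast at node 2: cycle detected

Cycle: yes


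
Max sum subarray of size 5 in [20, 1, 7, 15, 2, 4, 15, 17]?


[0:5]: 45
[1:6]: 29
[2:7]: 43
[3:8]: 53

Max: 53 at [3:8]


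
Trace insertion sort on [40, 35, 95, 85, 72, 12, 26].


Initial: [40, 35, 95, 85, 72, 12, 26]
Insert 35: [35, 40, 95, 85, 72, 12, 26]
Insert 95: [35, 40, 95, 85, 72, 12, 26]
Insert 85: [35, 40, 85, 95, 72, 12, 26]
Insert 72: [35, 40, 72, 85, 95, 12, 26]
Insert 12: [12, 35, 40, 72, 85, 95, 26]
Insert 26: [12, 26, 35, 40, 72, 85, 95]

Sorted: [12, 26, 35, 40, 72, 85, 95]


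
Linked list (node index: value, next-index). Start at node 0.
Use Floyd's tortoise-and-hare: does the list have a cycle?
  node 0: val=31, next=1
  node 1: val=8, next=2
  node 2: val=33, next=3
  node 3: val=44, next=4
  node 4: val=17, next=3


Floyd's tortoise (slow, +1) and hare (fast, +2):
  init: slow=0, fast=0
  step 1: slow=1, fast=2
  step 2: slow=2, fast=4
  step 3: slow=3, fast=4
  step 4: slow=4, fast=4
  slow == fast at node 4: cycle detected

Cycle: yes


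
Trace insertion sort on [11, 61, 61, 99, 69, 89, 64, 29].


Initial: [11, 61, 61, 99, 69, 89, 64, 29]
Insert 61: [11, 61, 61, 99, 69, 89, 64, 29]
Insert 61: [11, 61, 61, 99, 69, 89, 64, 29]
Insert 99: [11, 61, 61, 99, 69, 89, 64, 29]
Insert 69: [11, 61, 61, 69, 99, 89, 64, 29]
Insert 89: [11, 61, 61, 69, 89, 99, 64, 29]
Insert 64: [11, 61, 61, 64, 69, 89, 99, 29]
Insert 29: [11, 29, 61, 61, 64, 69, 89, 99]

Sorted: [11, 29, 61, 61, 64, 69, 89, 99]


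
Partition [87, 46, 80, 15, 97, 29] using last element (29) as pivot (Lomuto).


Pivot: 29
  15 <= 29: swap -> [15, 46, 80, 87, 97, 29]
Place pivot at 1: [15, 29, 80, 87, 97, 46]

Partitioned: [15, 29, 80, 87, 97, 46]


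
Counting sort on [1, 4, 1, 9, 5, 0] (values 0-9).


Input: [1, 4, 1, 9, 5, 0]
Counts: [1, 2, 0, 0, 1, 1, 0, 0, 0, 1]

Sorted: [0, 1, 1, 4, 5, 9]


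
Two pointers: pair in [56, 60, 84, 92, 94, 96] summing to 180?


lo=0(56)+hi=5(96)=152
lo=1(60)+hi=5(96)=156
lo=2(84)+hi=5(96)=180

Yes: 84+96=180


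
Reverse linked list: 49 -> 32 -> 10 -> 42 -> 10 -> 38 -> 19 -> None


Step 1: curr=49, set curr.next=prev(None) | reversed so far: 49
Step 2: curr=32, set curr.next=prev(49) | reversed so far: 32 -> 49
Step 3: curr=10, set curr.next=prev(32) | reversed so far: 10 -> 32 -> 49
Step 4: curr=42, set curr.next=prev(10) | reversed so far: 42 -> 10 -> 32 -> 49
Step 5: curr=10, set curr.next=prev(42) | reversed so far: 10 -> 42 -> 10 -> 32 -> 49
Step 6: curr=38, set curr.next=prev(10) | reversed so far: 38 -> 10 -> 42 -> 10 -> 32 -> 49
Step 7: curr=19, set curr.next=prev(38) | reversed so far: 19 -> 38 -> 10 -> 42 -> 10 -> 32 -> 49

19 -> 38 -> 10 -> 42 -> 10 -> 32 -> 49 -> None


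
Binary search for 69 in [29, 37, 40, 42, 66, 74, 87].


Step 1: lo=0, hi=6, mid=3, val=42
Step 2: lo=4, hi=6, mid=5, val=74
Step 3: lo=4, hi=4, mid=4, val=66

Not found


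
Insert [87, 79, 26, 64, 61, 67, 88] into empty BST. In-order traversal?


Insert 87: root
Insert 79: L from 87
Insert 26: L from 87 -> L from 79
Insert 64: L from 87 -> L from 79 -> R from 26
Insert 61: L from 87 -> L from 79 -> R from 26 -> L from 64
Insert 67: L from 87 -> L from 79 -> R from 26 -> R from 64
Insert 88: R from 87

In-order: [26, 61, 64, 67, 79, 87, 88]


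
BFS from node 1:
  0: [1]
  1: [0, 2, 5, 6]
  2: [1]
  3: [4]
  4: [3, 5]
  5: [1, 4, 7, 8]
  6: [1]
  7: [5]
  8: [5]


Visit 1, enqueue [0, 2, 5, 6]
Visit 0, enqueue []
Visit 2, enqueue []
Visit 5, enqueue [4, 7, 8]
Visit 6, enqueue []
Visit 4, enqueue [3]
Visit 7, enqueue []
Visit 8, enqueue []
Visit 3, enqueue []

BFS order: [1, 0, 2, 5, 6, 4, 7, 8, 3]


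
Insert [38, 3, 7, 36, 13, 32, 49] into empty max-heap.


Insert 38: [38]
Insert 3: [38, 3]
Insert 7: [38, 3, 7]
Insert 36: [38, 36, 7, 3]
Insert 13: [38, 36, 7, 3, 13]
Insert 32: [38, 36, 32, 3, 13, 7]
Insert 49: [49, 36, 38, 3, 13, 7, 32]

Final heap: [49, 36, 38, 3, 13, 7, 32]


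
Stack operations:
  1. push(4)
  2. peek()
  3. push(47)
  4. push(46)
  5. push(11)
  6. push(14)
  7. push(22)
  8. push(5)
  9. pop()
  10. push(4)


push(4) -> [4]
peek()->4
push(47) -> [4, 47]
push(46) -> [4, 47, 46]
push(11) -> [4, 47, 46, 11]
push(14) -> [4, 47, 46, 11, 14]
push(22) -> [4, 47, 46, 11, 14, 22]
push(5) -> [4, 47, 46, 11, 14, 22, 5]
pop()->5, [4, 47, 46, 11, 14, 22]
push(4) -> [4, 47, 46, 11, 14, 22, 4]

Final stack: [4, 47, 46, 11, 14, 22, 4]


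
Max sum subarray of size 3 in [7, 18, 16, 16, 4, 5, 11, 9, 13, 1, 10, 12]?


[0:3]: 41
[1:4]: 50
[2:5]: 36
[3:6]: 25
[4:7]: 20
[5:8]: 25
[6:9]: 33
[7:10]: 23
[8:11]: 24
[9:12]: 23

Max: 50 at [1:4]


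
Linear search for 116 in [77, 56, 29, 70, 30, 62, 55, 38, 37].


i=0: 77!=116
i=1: 56!=116
i=2: 29!=116
i=3: 70!=116
i=4: 30!=116
i=5: 62!=116
i=6: 55!=116
i=7: 38!=116
i=8: 37!=116

Not found, 9 comps


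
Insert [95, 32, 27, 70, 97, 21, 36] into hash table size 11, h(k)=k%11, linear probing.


Insert 95: h=7 -> slot 7
Insert 32: h=10 -> slot 10
Insert 27: h=5 -> slot 5
Insert 70: h=4 -> slot 4
Insert 97: h=9 -> slot 9
Insert 21: h=10, 1 probes -> slot 0
Insert 36: h=3 -> slot 3

Table: [21, None, None, 36, 70, 27, None, 95, None, 97, 32]


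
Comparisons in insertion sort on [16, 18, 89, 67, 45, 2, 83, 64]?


Algorithm: insertion sort
Input: [16, 18, 89, 67, 45, 2, 83, 64]
Sorted: [2, 16, 18, 45, 64, 67, 83, 89]

18


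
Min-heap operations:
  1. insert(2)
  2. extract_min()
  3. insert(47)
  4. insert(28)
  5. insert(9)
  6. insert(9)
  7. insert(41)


insert(2) -> [2]
extract_min()->2, []
insert(47) -> [47]
insert(28) -> [28, 47]
insert(9) -> [9, 47, 28]
insert(9) -> [9, 9, 28, 47]
insert(41) -> [9, 9, 28, 47, 41]

Final heap: [9, 9, 28, 47, 41]


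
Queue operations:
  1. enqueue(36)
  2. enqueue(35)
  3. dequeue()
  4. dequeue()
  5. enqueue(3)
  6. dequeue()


enqueue(36) -> [36]
enqueue(35) -> [36, 35]
dequeue()->36, [35]
dequeue()->35, []
enqueue(3) -> [3]
dequeue()->3, []

Final queue: []


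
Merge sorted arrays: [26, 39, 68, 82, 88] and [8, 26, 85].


Take 8 from B
Take 26 from A
Take 26 from B
Take 39 from A
Take 68 from A
Take 82 from A
Take 85 from B

Merged: [8, 26, 26, 39, 68, 82, 85, 88]


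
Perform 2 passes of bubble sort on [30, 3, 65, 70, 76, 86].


Initial: [30, 3, 65, 70, 76, 86]
Pass 1: [3, 30, 65, 70, 76, 86] (1 swaps)
Pass 2: [3, 30, 65, 70, 76, 86] (0 swaps)

After 2 passes: [3, 30, 65, 70, 76, 86]


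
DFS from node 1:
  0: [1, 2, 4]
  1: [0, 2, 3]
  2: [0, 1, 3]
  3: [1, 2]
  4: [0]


Visit 1, push [3, 2, 0]
Visit 0, push [4, 2]
Visit 2, push [3]
Visit 3, push []
Visit 4, push []

DFS order: [1, 0, 2, 3, 4]


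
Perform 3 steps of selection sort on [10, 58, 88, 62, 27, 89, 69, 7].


Initial: [10, 58, 88, 62, 27, 89, 69, 7]
Step 1: min=7 at 7
  Swap: [7, 58, 88, 62, 27, 89, 69, 10]
Step 2: min=10 at 7
  Swap: [7, 10, 88, 62, 27, 89, 69, 58]
Step 3: min=27 at 4
  Swap: [7, 10, 27, 62, 88, 89, 69, 58]

After 3 steps: [7, 10, 27, 62, 88, 89, 69, 58]


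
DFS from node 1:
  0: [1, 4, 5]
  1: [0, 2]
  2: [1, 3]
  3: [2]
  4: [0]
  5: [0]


Visit 1, push [2, 0]
Visit 0, push [5, 4]
Visit 4, push []
Visit 5, push []
Visit 2, push [3]
Visit 3, push []

DFS order: [1, 0, 4, 5, 2, 3]


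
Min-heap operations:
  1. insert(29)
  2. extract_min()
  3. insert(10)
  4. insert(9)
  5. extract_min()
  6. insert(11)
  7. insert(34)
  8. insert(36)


insert(29) -> [29]
extract_min()->29, []
insert(10) -> [10]
insert(9) -> [9, 10]
extract_min()->9, [10]
insert(11) -> [10, 11]
insert(34) -> [10, 11, 34]
insert(36) -> [10, 11, 34, 36]

Final heap: [10, 11, 34, 36]


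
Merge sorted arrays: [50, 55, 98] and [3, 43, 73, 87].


Take 3 from B
Take 43 from B
Take 50 from A
Take 55 from A
Take 73 from B
Take 87 from B

Merged: [3, 43, 50, 55, 73, 87, 98]


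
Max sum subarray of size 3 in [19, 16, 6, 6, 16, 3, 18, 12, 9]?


[0:3]: 41
[1:4]: 28
[2:5]: 28
[3:6]: 25
[4:7]: 37
[5:8]: 33
[6:9]: 39

Max: 41 at [0:3]


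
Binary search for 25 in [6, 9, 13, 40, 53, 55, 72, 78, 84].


Step 1: lo=0, hi=8, mid=4, val=53
Step 2: lo=0, hi=3, mid=1, val=9
Step 3: lo=2, hi=3, mid=2, val=13
Step 4: lo=3, hi=3, mid=3, val=40

Not found


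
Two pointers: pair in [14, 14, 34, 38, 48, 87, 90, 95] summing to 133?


lo=0(14)+hi=7(95)=109
lo=1(14)+hi=7(95)=109
lo=2(34)+hi=7(95)=129
lo=3(38)+hi=7(95)=133

Yes: 38+95=133


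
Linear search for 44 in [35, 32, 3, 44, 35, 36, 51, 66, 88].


i=0: 35!=44
i=1: 32!=44
i=2: 3!=44
i=3: 44==44 found!

Found at 3, 4 comps


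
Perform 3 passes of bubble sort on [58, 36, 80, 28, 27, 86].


Initial: [58, 36, 80, 28, 27, 86]
Pass 1: [36, 58, 28, 27, 80, 86] (3 swaps)
Pass 2: [36, 28, 27, 58, 80, 86] (2 swaps)
Pass 3: [28, 27, 36, 58, 80, 86] (2 swaps)

After 3 passes: [28, 27, 36, 58, 80, 86]


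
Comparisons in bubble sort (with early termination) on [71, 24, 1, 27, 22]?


Algorithm: bubble sort (with early termination)
Input: [71, 24, 1, 27, 22]
Sorted: [1, 22, 24, 27, 71]

10


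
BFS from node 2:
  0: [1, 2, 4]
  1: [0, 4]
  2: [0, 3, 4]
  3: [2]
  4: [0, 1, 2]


Visit 2, enqueue [0, 3, 4]
Visit 0, enqueue [1]
Visit 3, enqueue []
Visit 4, enqueue []
Visit 1, enqueue []

BFS order: [2, 0, 3, 4, 1]


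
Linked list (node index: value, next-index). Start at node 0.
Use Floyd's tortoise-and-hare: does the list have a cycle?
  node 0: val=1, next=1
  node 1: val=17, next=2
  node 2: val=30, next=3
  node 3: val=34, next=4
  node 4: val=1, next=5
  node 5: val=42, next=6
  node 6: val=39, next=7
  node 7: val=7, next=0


Floyd's tortoise (slow, +1) and hare (fast, +2):
  init: slow=0, fast=0
  step 1: slow=1, fast=2
  step 2: slow=2, fast=4
  step 3: slow=3, fast=6
  step 4: slow=4, fast=0
  step 5: slow=5, fast=2
  step 6: slow=6, fast=4
  step 7: slow=7, fast=6
  step 8: slow=0, fast=0
  slow == fast at node 0: cycle detected

Cycle: yes


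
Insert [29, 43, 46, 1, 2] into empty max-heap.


Insert 29: [29]
Insert 43: [43, 29]
Insert 46: [46, 29, 43]
Insert 1: [46, 29, 43, 1]
Insert 2: [46, 29, 43, 1, 2]

Final heap: [46, 29, 43, 1, 2]


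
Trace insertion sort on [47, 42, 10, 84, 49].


Initial: [47, 42, 10, 84, 49]
Insert 42: [42, 47, 10, 84, 49]
Insert 10: [10, 42, 47, 84, 49]
Insert 84: [10, 42, 47, 84, 49]
Insert 49: [10, 42, 47, 49, 84]

Sorted: [10, 42, 47, 49, 84]


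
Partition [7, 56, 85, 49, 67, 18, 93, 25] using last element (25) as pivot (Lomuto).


Pivot: 25
  7 <= 25: advance i (no swap)
  18 <= 25: swap -> [7, 18, 85, 49, 67, 56, 93, 25]
Place pivot at 2: [7, 18, 25, 49, 67, 56, 93, 85]

Partitioned: [7, 18, 25, 49, 67, 56, 93, 85]


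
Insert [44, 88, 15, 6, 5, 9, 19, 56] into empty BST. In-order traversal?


Insert 44: root
Insert 88: R from 44
Insert 15: L from 44
Insert 6: L from 44 -> L from 15
Insert 5: L from 44 -> L from 15 -> L from 6
Insert 9: L from 44 -> L from 15 -> R from 6
Insert 19: L from 44 -> R from 15
Insert 56: R from 44 -> L from 88

In-order: [5, 6, 9, 15, 19, 44, 56, 88]


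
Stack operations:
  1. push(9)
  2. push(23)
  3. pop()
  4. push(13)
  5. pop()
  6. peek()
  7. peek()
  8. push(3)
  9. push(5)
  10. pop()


push(9) -> [9]
push(23) -> [9, 23]
pop()->23, [9]
push(13) -> [9, 13]
pop()->13, [9]
peek()->9
peek()->9
push(3) -> [9, 3]
push(5) -> [9, 3, 5]
pop()->5, [9, 3]

Final stack: [9, 3]


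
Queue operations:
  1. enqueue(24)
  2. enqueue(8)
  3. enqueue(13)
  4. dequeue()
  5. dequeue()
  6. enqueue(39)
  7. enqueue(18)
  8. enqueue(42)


enqueue(24) -> [24]
enqueue(8) -> [24, 8]
enqueue(13) -> [24, 8, 13]
dequeue()->24, [8, 13]
dequeue()->8, [13]
enqueue(39) -> [13, 39]
enqueue(18) -> [13, 39, 18]
enqueue(42) -> [13, 39, 18, 42]

Final queue: [13, 39, 18, 42]


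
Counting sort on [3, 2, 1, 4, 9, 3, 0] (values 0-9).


Input: [3, 2, 1, 4, 9, 3, 0]
Counts: [1, 1, 1, 2, 1, 0, 0, 0, 0, 1]

Sorted: [0, 1, 2, 3, 3, 4, 9]


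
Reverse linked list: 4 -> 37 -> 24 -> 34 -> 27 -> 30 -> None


Step 1: curr=4, set curr.next=prev(None) | reversed so far: 4
Step 2: curr=37, set curr.next=prev(4) | reversed so far: 37 -> 4
Step 3: curr=24, set curr.next=prev(37) | reversed so far: 24 -> 37 -> 4
Step 4: curr=34, set curr.next=prev(24) | reversed so far: 34 -> 24 -> 37 -> 4
Step 5: curr=27, set curr.next=prev(34) | reversed so far: 27 -> 34 -> 24 -> 37 -> 4
Step 6: curr=30, set curr.next=prev(27) | reversed so far: 30 -> 27 -> 34 -> 24 -> 37 -> 4

30 -> 27 -> 34 -> 24 -> 37 -> 4 -> None


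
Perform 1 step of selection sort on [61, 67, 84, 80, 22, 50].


Initial: [61, 67, 84, 80, 22, 50]
Step 1: min=22 at 4
  Swap: [22, 67, 84, 80, 61, 50]

After 1 step: [22, 67, 84, 80, 61, 50]


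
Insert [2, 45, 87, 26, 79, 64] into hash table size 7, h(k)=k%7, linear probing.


Insert 2: h=2 -> slot 2
Insert 45: h=3 -> slot 3
Insert 87: h=3, 1 probes -> slot 4
Insert 26: h=5 -> slot 5
Insert 79: h=2, 4 probes -> slot 6
Insert 64: h=1 -> slot 1

Table: [None, 64, 2, 45, 87, 26, 79]


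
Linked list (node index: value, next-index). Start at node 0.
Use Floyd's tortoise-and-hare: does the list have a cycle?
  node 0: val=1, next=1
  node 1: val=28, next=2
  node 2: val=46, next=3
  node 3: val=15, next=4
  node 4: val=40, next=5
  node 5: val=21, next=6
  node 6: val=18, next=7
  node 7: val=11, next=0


Floyd's tortoise (slow, +1) and hare (fast, +2):
  init: slow=0, fast=0
  step 1: slow=1, fast=2
  step 2: slow=2, fast=4
  step 3: slow=3, fast=6
  step 4: slow=4, fast=0
  step 5: slow=5, fast=2
  step 6: slow=6, fast=4
  step 7: slow=7, fast=6
  step 8: slow=0, fast=0
  slow == fast at node 0: cycle detected

Cycle: yes


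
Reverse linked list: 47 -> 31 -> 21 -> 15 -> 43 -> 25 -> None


Step 1: curr=47, set curr.next=prev(None) | reversed so far: 47
Step 2: curr=31, set curr.next=prev(47) | reversed so far: 31 -> 47
Step 3: curr=21, set curr.next=prev(31) | reversed so far: 21 -> 31 -> 47
Step 4: curr=15, set curr.next=prev(21) | reversed so far: 15 -> 21 -> 31 -> 47
Step 5: curr=43, set curr.next=prev(15) | reversed so far: 43 -> 15 -> 21 -> 31 -> 47
Step 6: curr=25, set curr.next=prev(43) | reversed so far: 25 -> 43 -> 15 -> 21 -> 31 -> 47

25 -> 43 -> 15 -> 21 -> 31 -> 47 -> None


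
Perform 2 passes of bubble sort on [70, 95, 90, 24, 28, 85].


Initial: [70, 95, 90, 24, 28, 85]
Pass 1: [70, 90, 24, 28, 85, 95] (4 swaps)
Pass 2: [70, 24, 28, 85, 90, 95] (3 swaps)

After 2 passes: [70, 24, 28, 85, 90, 95]


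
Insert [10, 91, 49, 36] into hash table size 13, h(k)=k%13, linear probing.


Insert 10: h=10 -> slot 10
Insert 91: h=0 -> slot 0
Insert 49: h=10, 1 probes -> slot 11
Insert 36: h=10, 2 probes -> slot 12

Table: [91, None, None, None, None, None, None, None, None, None, 10, 49, 36]


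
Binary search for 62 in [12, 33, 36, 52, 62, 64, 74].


Step 1: lo=0, hi=6, mid=3, val=52
Step 2: lo=4, hi=6, mid=5, val=64
Step 3: lo=4, hi=4, mid=4, val=62

Found at index 4


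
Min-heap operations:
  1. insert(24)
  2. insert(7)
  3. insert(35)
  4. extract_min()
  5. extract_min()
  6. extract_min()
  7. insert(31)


insert(24) -> [24]
insert(7) -> [7, 24]
insert(35) -> [7, 24, 35]
extract_min()->7, [24, 35]
extract_min()->24, [35]
extract_min()->35, []
insert(31) -> [31]

Final heap: [31]


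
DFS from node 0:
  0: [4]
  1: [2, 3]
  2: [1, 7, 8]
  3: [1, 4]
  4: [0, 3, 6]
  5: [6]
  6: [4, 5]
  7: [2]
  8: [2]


Visit 0, push [4]
Visit 4, push [6, 3]
Visit 3, push [1]
Visit 1, push [2]
Visit 2, push [8, 7]
Visit 7, push []
Visit 8, push []
Visit 6, push [5]
Visit 5, push []

DFS order: [0, 4, 3, 1, 2, 7, 8, 6, 5]


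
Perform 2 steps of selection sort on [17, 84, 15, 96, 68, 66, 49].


Initial: [17, 84, 15, 96, 68, 66, 49]
Step 1: min=15 at 2
  Swap: [15, 84, 17, 96, 68, 66, 49]
Step 2: min=17 at 2
  Swap: [15, 17, 84, 96, 68, 66, 49]

After 2 steps: [15, 17, 84, 96, 68, 66, 49]


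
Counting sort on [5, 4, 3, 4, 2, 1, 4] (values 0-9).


Input: [5, 4, 3, 4, 2, 1, 4]
Counts: [0, 1, 1, 1, 3, 1, 0, 0, 0, 0]

Sorted: [1, 2, 3, 4, 4, 4, 5]


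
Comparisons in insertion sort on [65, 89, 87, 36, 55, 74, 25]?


Algorithm: insertion sort
Input: [65, 89, 87, 36, 55, 74, 25]
Sorted: [25, 36, 55, 65, 74, 87, 89]

19


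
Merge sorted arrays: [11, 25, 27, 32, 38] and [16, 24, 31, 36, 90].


Take 11 from A
Take 16 from B
Take 24 from B
Take 25 from A
Take 27 from A
Take 31 from B
Take 32 from A
Take 36 from B
Take 38 from A

Merged: [11, 16, 24, 25, 27, 31, 32, 36, 38, 90]


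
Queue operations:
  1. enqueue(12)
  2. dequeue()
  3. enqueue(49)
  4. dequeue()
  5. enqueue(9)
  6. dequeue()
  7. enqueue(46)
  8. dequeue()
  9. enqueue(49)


enqueue(12) -> [12]
dequeue()->12, []
enqueue(49) -> [49]
dequeue()->49, []
enqueue(9) -> [9]
dequeue()->9, []
enqueue(46) -> [46]
dequeue()->46, []
enqueue(49) -> [49]

Final queue: [49]


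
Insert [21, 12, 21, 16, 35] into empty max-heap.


Insert 21: [21]
Insert 12: [21, 12]
Insert 21: [21, 12, 21]
Insert 16: [21, 16, 21, 12]
Insert 35: [35, 21, 21, 12, 16]

Final heap: [35, 21, 21, 12, 16]


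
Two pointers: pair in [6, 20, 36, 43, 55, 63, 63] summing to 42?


lo=0(6)+hi=6(63)=69
lo=0(6)+hi=5(63)=69
lo=0(6)+hi=4(55)=61
lo=0(6)+hi=3(43)=49
lo=0(6)+hi=2(36)=42

Yes: 6+36=42


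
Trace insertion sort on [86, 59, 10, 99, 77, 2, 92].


Initial: [86, 59, 10, 99, 77, 2, 92]
Insert 59: [59, 86, 10, 99, 77, 2, 92]
Insert 10: [10, 59, 86, 99, 77, 2, 92]
Insert 99: [10, 59, 86, 99, 77, 2, 92]
Insert 77: [10, 59, 77, 86, 99, 2, 92]
Insert 2: [2, 10, 59, 77, 86, 99, 92]
Insert 92: [2, 10, 59, 77, 86, 92, 99]

Sorted: [2, 10, 59, 77, 86, 92, 99]


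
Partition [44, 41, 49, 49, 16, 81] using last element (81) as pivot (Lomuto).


Pivot: 81
  44 <= 81: advance i (no swap)
  41 <= 81: advance i (no swap)
  49 <= 81: advance i (no swap)
  49 <= 81: advance i (no swap)
  16 <= 81: advance i (no swap)
Place pivot at 5: [44, 41, 49, 49, 16, 81]

Partitioned: [44, 41, 49, 49, 16, 81]


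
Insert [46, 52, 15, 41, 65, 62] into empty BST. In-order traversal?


Insert 46: root
Insert 52: R from 46
Insert 15: L from 46
Insert 41: L from 46 -> R from 15
Insert 65: R from 46 -> R from 52
Insert 62: R from 46 -> R from 52 -> L from 65

In-order: [15, 41, 46, 52, 62, 65]


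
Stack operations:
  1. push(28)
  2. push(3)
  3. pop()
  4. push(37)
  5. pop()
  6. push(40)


push(28) -> [28]
push(3) -> [28, 3]
pop()->3, [28]
push(37) -> [28, 37]
pop()->37, [28]
push(40) -> [28, 40]

Final stack: [28, 40]


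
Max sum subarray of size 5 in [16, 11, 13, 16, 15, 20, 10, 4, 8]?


[0:5]: 71
[1:6]: 75
[2:7]: 74
[3:8]: 65
[4:9]: 57

Max: 75 at [1:6]


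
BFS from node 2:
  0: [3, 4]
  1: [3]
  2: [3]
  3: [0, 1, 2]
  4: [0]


Visit 2, enqueue [3]
Visit 3, enqueue [0, 1]
Visit 0, enqueue [4]
Visit 1, enqueue []
Visit 4, enqueue []

BFS order: [2, 3, 0, 1, 4]


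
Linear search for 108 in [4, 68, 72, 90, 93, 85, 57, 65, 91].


i=0: 4!=108
i=1: 68!=108
i=2: 72!=108
i=3: 90!=108
i=4: 93!=108
i=5: 85!=108
i=6: 57!=108
i=7: 65!=108
i=8: 91!=108

Not found, 9 comps


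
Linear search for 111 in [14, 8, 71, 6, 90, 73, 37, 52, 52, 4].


i=0: 14!=111
i=1: 8!=111
i=2: 71!=111
i=3: 6!=111
i=4: 90!=111
i=5: 73!=111
i=6: 37!=111
i=7: 52!=111
i=8: 52!=111
i=9: 4!=111

Not found, 10 comps


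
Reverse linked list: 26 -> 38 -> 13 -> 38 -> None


Step 1: curr=26, set curr.next=prev(None) | reversed so far: 26
Step 2: curr=38, set curr.next=prev(26) | reversed so far: 38 -> 26
Step 3: curr=13, set curr.next=prev(38) | reversed so far: 13 -> 38 -> 26
Step 4: curr=38, set curr.next=prev(13) | reversed so far: 38 -> 13 -> 38 -> 26

38 -> 13 -> 38 -> 26 -> None


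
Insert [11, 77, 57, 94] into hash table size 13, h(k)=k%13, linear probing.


Insert 11: h=11 -> slot 11
Insert 77: h=12 -> slot 12
Insert 57: h=5 -> slot 5
Insert 94: h=3 -> slot 3

Table: [None, None, None, 94, None, 57, None, None, None, None, None, 11, 77]


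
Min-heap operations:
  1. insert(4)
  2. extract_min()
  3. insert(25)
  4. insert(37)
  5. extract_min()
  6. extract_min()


insert(4) -> [4]
extract_min()->4, []
insert(25) -> [25]
insert(37) -> [25, 37]
extract_min()->25, [37]
extract_min()->37, []

Final heap: []


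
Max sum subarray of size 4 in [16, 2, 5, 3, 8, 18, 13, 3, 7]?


[0:4]: 26
[1:5]: 18
[2:6]: 34
[3:7]: 42
[4:8]: 42
[5:9]: 41

Max: 42 at [3:7]


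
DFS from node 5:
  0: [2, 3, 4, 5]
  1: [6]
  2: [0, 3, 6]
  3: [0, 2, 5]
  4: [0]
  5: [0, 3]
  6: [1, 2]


Visit 5, push [3, 0]
Visit 0, push [4, 3, 2]
Visit 2, push [6, 3]
Visit 3, push []
Visit 6, push [1]
Visit 1, push []
Visit 4, push []

DFS order: [5, 0, 2, 3, 6, 1, 4]


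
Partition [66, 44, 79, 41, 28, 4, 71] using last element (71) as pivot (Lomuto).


Pivot: 71
  66 <= 71: advance i (no swap)
  44 <= 71: advance i (no swap)
  41 <= 71: swap -> [66, 44, 41, 79, 28, 4, 71]
  28 <= 71: swap -> [66, 44, 41, 28, 79, 4, 71]
  4 <= 71: swap -> [66, 44, 41, 28, 4, 79, 71]
Place pivot at 5: [66, 44, 41, 28, 4, 71, 79]

Partitioned: [66, 44, 41, 28, 4, 71, 79]


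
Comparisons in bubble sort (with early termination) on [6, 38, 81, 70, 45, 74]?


Algorithm: bubble sort (with early termination)
Input: [6, 38, 81, 70, 45, 74]
Sorted: [6, 38, 45, 70, 74, 81]

12


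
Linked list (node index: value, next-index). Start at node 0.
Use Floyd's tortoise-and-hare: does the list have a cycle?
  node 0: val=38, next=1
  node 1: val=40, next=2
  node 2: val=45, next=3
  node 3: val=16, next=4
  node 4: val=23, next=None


Floyd's tortoise (slow, +1) and hare (fast, +2):
  init: slow=0, fast=0
  step 1: slow=1, fast=2
  step 2: slow=2, fast=4
  step 3: fast -> None, no cycle

Cycle: no
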